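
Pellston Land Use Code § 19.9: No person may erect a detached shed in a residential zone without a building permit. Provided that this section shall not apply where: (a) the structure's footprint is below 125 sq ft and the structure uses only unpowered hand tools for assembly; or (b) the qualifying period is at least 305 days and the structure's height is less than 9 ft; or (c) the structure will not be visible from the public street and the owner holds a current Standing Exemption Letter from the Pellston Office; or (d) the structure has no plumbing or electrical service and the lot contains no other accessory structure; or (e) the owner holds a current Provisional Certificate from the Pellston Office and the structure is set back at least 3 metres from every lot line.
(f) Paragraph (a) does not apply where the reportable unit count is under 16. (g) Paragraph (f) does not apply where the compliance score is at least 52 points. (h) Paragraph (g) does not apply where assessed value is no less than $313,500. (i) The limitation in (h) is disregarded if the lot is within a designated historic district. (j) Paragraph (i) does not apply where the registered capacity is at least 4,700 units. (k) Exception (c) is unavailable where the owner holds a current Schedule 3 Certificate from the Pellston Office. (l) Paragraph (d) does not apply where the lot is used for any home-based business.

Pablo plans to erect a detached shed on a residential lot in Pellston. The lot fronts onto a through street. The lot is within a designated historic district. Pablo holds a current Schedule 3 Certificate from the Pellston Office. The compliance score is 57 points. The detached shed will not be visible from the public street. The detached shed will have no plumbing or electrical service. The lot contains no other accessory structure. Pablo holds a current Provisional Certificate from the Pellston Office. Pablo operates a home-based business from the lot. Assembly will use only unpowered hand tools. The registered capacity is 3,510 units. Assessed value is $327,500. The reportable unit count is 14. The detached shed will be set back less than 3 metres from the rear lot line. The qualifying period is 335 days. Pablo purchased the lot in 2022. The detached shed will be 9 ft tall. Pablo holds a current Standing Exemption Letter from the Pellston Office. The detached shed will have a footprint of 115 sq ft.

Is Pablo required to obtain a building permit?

Exception (a): the structure's footprint is 115 sq ft, below the 125 sq ft limit; assembly uses only hand tools — every condition holds. As to paragraphs (f)–(j): (f) would limit (a) — the reportable unit count is 14, under the 16 limit — but (g) sets (f) aside: (g) operates against (f): the compliance score is 57 points, meeting the 52 points threshold. (h) would limit (g) — assessed value is $327,500, meeting the $313,500 threshold — but (i) sets (h) aside: (i) operates against (h): the lot is in a historic district. (j), which would lift (i), is not engaged — the registered capacity is 3,510 units, short of 4,700 units. Exception (a) stands.
Exception (b) does not apply: the structure's height is 9 ft, not less than 9 ft.
All of (c)'s requirements are met (the structure will not be visible from the street; a current Standing Exemption Letter is held). Turning to paragraph (k): (k) is triggered — a current Schedule 3 Certificate is held. (c) is therefore removed.
Exception (d) is satisfied on its face — there is no plumbing or electrical service; the lot has no other accessory structure. But applying paragraph (l): (l) is engaged — a home-based business operates on the lot. Exception (d) does not apply.
Exception (e) fails — the rear setback is under 3 m.

No — exception (a) applies; Pablo does not need a building permit.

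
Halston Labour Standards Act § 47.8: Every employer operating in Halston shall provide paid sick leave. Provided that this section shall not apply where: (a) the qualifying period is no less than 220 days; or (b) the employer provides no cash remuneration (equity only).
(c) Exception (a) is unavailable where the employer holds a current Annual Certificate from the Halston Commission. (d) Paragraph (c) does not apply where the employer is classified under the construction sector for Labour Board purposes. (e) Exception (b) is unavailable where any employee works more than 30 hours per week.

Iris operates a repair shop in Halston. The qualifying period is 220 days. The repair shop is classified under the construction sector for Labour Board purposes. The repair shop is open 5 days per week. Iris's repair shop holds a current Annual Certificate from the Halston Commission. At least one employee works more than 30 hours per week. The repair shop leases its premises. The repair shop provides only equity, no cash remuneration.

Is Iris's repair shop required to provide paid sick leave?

No — exception (a) applies; Iris's repair shop is not required to provide paid sick leave.

Exception (a)'s conditions are all satisfied: the qualifying period is 220 days, meeting the 220 days threshold. As to paragraphs (c)–(d): (c) applies (a current Annual Certificate is held), but is set aside by (d): (d) operates — the repair shop is classified under the construction sector. Exception (a) stands.
Exception (b)'s conditions are all satisfied: remuneration is equity-only. However, paragraph (e) must be considered: (e) is triggered — at least one employee exceeds 30 hours/week. (b) is therefore removed.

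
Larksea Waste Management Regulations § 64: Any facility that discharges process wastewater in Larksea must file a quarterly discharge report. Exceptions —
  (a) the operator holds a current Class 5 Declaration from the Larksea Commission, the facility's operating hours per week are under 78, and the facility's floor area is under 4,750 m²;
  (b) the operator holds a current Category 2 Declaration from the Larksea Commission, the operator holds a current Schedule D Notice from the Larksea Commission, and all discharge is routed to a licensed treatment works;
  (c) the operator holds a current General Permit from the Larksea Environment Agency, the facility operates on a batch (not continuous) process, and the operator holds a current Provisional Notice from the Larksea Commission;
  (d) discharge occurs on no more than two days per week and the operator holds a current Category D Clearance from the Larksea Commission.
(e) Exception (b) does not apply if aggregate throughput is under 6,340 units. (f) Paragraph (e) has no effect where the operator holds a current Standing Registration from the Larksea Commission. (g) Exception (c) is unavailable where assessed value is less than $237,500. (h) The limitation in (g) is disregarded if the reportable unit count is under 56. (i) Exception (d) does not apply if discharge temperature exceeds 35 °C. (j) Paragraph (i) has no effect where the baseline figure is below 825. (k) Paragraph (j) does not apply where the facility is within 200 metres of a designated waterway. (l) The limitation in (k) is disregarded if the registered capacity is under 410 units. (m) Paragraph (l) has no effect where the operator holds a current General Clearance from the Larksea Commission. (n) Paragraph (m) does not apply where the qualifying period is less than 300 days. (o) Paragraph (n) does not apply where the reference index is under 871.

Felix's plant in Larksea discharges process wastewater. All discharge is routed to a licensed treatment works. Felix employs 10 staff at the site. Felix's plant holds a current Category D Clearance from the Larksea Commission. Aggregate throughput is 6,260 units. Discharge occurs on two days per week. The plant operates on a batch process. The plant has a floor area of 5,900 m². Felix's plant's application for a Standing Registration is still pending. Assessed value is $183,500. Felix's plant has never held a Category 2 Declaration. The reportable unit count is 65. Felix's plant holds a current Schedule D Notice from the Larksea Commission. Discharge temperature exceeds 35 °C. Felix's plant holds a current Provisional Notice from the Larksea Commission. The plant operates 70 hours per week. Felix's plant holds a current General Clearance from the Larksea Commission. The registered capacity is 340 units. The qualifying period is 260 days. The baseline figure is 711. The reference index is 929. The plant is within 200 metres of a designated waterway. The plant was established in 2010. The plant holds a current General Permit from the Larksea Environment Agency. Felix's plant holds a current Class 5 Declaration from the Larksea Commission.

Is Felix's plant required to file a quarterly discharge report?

Exception (a) requires that the facility's floor area is under 4,750 m²; but the facility's floor area is 5,900 m², not under 4,750 m², so (a) is unavailable.
Exception (b) does not apply: there is no Category 2 Declaration in force.
Exception (c) is satisfied on its face — a current General Permit is held; the facility operates on a batch process; a current Provisional Notice is held. Turning to paragraphs (g)–(h): (g) operates against (c): assessed value is $183,500, less than the $237,500 limit. (h), which would lift (g), does not operate here — the reportable unit count is 65, not under 56. Exception (c) does not apply.
All of (d)'s requirements are met (discharge occurs on no more than two days per week; a current Category D Clearance is held). Applying paragraphs (i)–(o): (i) would limit (d) — discharge temperature exceeds 35 °C — but (j) sets (i) aside: (j) operates against (i): the baseline figure is 711, below the 825 limit. (k) would limit (j) — the plant is within 200 m of a designated waterway — but (l) sets (k) aside: (l) applies — the registered capacity is 340 units, under the 410 units limit. (m) would limit (l) — a current General Clearance is held — but (n) sets (m) aside: (n) operates against (m): the qualifying period is 260 days, less than the 300 days limit. (o), which would lift (n), is inapplicable — the reference index is 929, not under 871. Exception (d) stands.

No — exception (d) applies; Felix's plant is not required to file a quarterly discharge report.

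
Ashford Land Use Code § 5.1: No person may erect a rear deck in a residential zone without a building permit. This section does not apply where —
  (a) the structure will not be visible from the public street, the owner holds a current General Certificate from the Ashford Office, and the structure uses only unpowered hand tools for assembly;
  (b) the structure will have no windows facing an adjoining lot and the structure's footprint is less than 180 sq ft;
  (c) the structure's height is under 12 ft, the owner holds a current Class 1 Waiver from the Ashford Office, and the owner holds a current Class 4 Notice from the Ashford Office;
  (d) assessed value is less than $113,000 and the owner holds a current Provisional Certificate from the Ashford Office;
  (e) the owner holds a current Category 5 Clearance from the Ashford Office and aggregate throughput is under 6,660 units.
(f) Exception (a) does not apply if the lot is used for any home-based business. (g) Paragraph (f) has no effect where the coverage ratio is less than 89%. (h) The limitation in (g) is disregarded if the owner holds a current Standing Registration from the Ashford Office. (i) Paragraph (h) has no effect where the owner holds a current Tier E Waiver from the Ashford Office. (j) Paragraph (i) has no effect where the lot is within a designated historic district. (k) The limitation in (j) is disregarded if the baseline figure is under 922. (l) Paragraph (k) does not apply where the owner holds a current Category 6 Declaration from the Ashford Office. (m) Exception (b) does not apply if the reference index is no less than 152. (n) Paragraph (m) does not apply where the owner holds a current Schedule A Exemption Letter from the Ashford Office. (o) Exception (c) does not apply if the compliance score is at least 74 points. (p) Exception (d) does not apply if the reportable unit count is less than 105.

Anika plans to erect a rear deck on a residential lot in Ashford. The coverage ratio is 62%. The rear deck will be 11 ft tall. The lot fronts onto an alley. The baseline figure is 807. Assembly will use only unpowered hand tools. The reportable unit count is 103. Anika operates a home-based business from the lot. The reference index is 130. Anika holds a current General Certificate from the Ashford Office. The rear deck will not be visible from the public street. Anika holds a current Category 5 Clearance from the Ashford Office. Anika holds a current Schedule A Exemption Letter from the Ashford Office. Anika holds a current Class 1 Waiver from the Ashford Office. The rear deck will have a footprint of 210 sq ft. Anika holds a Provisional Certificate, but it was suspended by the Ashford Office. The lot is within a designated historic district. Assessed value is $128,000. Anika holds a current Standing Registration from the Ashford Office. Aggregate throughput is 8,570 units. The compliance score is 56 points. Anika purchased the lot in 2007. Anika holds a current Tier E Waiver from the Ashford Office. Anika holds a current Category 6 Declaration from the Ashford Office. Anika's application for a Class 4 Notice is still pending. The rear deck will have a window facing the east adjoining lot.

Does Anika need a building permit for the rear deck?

Exception (a) is satisfied on its face — the structure will not be visible from the street; a current General Certificate is held; assembly uses only hand tools. However, paragraphs (f)–(l) must be considered: (f) operates against (a): a home-based business operates on the lot. (g) would limit (f) — the coverage ratio is 62%, less than the 89% limit — but (h) sets (g) aside: (h) is triggered — a current Standing Registration is held. (i) operates (a current Tier E Waiver is held), but is displaced by (j): (j) operates against (i): the lot is in a historic district. (k) would limit (j) — the baseline figure is 807, under the 922 limit — but (l) sets (k) aside: (l) operates — a current Category 6 Declaration is held. (a) is therefore removed.
Exception (b) requires that the structure will have no windows facing an adjoining lot; but a window faces an adjoining lot, so (b) is unavailable.
Exception (c) requires that the owner holds a current Class 4 Notice from the Ashford Office; but there is no Class 4 Notice in force, so (c) is unavailable.
Exception (d) requires that assessed value is less than $113,000; but assessed value is $128,000, not less than $113,000, so (d) is unavailable.
Exception (e) fails — aggregate throughput is 8,570 units, not under 6,660 units.
No exception is made out. Anika falls within the general rule.

Yes — Anika must obtain a building permit.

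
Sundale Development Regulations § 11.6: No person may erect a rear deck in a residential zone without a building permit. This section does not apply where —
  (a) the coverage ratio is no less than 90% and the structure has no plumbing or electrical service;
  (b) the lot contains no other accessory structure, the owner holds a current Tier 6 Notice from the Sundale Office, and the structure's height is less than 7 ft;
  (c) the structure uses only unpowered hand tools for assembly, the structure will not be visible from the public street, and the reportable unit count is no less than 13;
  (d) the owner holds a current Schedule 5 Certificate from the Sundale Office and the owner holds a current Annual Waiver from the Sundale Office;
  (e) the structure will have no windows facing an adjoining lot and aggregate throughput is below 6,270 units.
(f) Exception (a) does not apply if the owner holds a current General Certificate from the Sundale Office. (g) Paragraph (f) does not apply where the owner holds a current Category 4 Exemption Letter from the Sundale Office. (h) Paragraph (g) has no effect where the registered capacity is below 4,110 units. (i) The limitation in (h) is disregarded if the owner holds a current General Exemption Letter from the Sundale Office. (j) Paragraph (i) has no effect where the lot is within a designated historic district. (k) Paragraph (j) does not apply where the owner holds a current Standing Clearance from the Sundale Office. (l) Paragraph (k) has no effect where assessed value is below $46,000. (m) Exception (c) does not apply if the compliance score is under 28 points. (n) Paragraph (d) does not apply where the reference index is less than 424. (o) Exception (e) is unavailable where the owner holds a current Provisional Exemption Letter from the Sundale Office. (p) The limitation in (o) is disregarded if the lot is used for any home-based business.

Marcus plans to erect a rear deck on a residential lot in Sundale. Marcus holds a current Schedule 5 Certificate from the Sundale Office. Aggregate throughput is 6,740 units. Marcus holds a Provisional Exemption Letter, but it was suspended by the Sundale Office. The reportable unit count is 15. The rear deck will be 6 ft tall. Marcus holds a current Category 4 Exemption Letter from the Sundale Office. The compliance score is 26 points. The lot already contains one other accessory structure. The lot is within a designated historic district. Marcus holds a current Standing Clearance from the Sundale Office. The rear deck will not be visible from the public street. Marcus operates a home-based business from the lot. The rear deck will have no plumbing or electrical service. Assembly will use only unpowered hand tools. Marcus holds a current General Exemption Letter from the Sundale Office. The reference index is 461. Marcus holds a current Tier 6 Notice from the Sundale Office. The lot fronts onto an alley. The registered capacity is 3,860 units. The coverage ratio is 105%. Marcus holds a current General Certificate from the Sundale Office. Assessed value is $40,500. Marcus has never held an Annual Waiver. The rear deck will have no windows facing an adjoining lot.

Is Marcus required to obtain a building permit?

Yes — Marcus must obtain a building permit.

Exception (a)'s conditions are all satisfied: the coverage ratio is 105%, meeting the 90% threshold; there is no plumbing or electrical service. But applying paragraphs (f)–(l): (f) operates against (a): a current General Certificate is held. (g) is engaged (a current Category 4 Exemption Letter is held), but yields to (h): (h) applies — the registered capacity is 3,860 units, below the 4,110 units limit. (i) is triggered (a current General Exemption Letter is held), but is overridden by (j): (j) operates — the lot is in a historic district. (k) would limit (j) — a current Standing Clearance is held — but (l) sets (k) aside: (l) operates against (k): assessed value is $40,500, below the $46,000 limit. So (a) is unavailable.
Exception (b) requires that the lot contains no other accessory structure; but the lot already has another accessory structure, so (b) is unavailable.
Exception (c) is satisfied on its face — assembly uses only hand tools; the structure will not be visible from the street; the reportable unit count is 15, meeting the 13 threshold. Turning to paragraph (m): (m) operates against (c): the compliance score is 26 points, under the 28 points limit. (c) is therefore removed.
Exception (d) requires that the owner holds a current Annual Waiver from the Sundale Office; but no current Annual Waiver is held, so (d) is unavailable.
Exception (e) fails — aggregate throughput is 6,740 units, not below 6,270 units.
None of the exceptions is available; § 11.6 applies in full.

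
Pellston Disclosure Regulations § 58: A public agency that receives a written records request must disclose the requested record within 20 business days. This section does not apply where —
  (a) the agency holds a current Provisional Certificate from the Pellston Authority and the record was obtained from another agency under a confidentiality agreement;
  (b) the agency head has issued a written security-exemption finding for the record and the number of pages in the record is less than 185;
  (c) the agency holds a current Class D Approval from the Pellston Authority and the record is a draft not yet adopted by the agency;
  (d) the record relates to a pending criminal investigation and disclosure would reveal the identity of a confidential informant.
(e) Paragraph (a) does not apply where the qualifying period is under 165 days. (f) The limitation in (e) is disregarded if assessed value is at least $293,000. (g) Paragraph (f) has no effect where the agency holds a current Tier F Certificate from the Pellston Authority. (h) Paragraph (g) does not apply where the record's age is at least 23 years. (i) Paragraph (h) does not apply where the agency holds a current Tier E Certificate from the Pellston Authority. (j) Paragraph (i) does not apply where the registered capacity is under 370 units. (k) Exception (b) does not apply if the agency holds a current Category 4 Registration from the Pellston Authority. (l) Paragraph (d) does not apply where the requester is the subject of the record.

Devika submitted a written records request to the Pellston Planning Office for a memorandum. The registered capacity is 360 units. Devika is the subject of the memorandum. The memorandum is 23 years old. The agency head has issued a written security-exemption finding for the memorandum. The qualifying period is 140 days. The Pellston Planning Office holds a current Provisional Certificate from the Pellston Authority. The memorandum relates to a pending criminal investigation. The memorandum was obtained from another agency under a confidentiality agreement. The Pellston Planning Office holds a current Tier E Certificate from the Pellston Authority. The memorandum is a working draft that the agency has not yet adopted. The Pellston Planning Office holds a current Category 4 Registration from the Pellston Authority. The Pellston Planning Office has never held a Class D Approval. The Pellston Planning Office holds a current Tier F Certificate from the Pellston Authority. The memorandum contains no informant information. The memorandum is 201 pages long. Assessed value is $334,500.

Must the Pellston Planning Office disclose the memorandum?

No — exception (a) applies; the Pellston Planning Office is not required to disclose the memorandum.

Exception (a): a current Provisional Certificate is held; the memorandum was obtained under a confidentiality agreement — every condition holds. Under paragraphs (e)–(j): (e) would limit (a) — the qualifying period is 140 days, under the 165 days limit — but (f) sets (e) aside: (f) operates against (e): assessed value is $334,500, meeting the $293,000 threshold. (g) operates (a current Tier F Certificate is held), but is set aside by (h): (h) applies — the record's age is 23 years, meeting the 23 years threshold. (i) would limit (h) — a current Tier E Certificate is held — but (j) sets (i) aside: (j) operates against (i): the registered capacity is 360 units, under the 370 units limit. Exception (a) stands.
Exception (b) requires that the number of pages in the record is less than 185; but the number of pages in the record is 201, not less than 185, so (b) is unavailable.
Exception (c) does not apply: there is no Class D Approval in force.
Exception (d) does not apply: the memorandum contains no informant information.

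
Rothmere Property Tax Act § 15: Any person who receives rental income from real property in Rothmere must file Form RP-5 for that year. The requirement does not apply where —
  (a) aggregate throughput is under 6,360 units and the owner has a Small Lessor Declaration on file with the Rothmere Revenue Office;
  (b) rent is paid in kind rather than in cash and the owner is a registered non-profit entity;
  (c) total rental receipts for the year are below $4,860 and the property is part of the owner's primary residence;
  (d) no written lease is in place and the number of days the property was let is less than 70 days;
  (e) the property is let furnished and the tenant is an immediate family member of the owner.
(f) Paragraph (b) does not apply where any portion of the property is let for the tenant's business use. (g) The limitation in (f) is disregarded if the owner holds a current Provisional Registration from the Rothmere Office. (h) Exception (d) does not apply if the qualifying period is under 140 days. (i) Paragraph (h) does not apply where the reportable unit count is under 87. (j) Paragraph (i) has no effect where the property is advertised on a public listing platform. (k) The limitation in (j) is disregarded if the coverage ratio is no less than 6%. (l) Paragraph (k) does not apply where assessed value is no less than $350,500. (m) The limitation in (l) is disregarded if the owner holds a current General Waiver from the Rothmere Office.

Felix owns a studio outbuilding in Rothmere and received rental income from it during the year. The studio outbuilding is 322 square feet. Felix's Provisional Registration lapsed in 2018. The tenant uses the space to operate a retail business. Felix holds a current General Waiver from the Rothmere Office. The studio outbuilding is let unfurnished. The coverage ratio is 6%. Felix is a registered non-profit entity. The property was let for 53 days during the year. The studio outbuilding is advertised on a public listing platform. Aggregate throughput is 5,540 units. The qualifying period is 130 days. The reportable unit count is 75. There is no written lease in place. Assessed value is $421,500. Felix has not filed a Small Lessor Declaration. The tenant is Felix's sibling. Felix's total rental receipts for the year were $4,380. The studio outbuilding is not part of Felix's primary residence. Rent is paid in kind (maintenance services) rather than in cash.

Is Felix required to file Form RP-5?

No — exception (d) applies; Felix is not required to file Form RP-5.

Exception (a) fails — no Small Lessor Declaration is on file.
Exception (b) is satisfied on its face — rent is paid in kind; Felix is a registered non-profit. But: (f) operates against (b): the space is let for business use. (g) is inapplicable (the Provisional Registration is not current), so (f) stands. Exception (b) does not apply.
Exception (c) fails — the studio outbuilding is not part of the primary residence.
Exception (d): there is no written lease; the number of days the property was let is 53 days, less than the 70 days limit — every condition holds. Applying paragraphs (h)–(m): (h) would limit (d) — the qualifying period is 130 days, under the 140 days limit — but (i) sets (h) aside: (i) operates against (h): the reportable unit count is 75, under the 87 limit. (j) would limit (i) — the property is publicly advertised — but (k) sets (j) aside: (k) operates against (j): the coverage ratio is 6%, meeting the 6% threshold. (l) would limit (k) — assessed value is $421,500, meeting the $350,500 threshold — but (m) sets (l) aside: (m) operates against (l): a current General Waiver is held. Exception (d) stands.
Exception (e) fails — the property is let unfurnished.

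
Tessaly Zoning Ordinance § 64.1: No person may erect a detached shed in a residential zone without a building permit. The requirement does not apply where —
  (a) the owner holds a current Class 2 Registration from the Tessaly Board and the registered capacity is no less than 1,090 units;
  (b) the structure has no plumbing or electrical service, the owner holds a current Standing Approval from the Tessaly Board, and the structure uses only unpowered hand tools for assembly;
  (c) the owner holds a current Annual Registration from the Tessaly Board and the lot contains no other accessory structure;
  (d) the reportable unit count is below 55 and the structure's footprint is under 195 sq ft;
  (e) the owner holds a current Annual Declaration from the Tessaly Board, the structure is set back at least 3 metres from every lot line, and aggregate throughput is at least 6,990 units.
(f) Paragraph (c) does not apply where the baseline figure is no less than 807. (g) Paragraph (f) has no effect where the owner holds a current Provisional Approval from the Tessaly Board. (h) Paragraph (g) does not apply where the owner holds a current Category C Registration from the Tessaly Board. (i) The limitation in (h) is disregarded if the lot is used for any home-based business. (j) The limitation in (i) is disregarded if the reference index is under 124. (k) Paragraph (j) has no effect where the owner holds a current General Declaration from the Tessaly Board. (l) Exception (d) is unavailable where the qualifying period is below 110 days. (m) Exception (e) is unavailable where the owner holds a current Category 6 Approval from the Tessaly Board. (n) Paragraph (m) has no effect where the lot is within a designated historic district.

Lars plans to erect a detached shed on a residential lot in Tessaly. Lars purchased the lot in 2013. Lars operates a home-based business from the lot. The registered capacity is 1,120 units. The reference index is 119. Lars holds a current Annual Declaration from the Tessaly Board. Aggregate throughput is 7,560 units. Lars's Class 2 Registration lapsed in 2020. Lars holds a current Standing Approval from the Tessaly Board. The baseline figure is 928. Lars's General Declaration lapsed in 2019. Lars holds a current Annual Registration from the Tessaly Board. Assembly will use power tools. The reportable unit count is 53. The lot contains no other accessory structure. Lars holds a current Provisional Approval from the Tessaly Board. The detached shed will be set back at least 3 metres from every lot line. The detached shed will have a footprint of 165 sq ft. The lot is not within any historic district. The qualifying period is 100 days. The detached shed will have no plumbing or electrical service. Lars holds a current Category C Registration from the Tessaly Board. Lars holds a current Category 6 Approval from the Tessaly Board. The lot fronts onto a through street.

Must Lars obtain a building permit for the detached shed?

Yes — Lars must obtain a building permit.

Exception (a) does not apply: the Class 2 Registration is not current.
Exception (b) fails — assembly uses power tools.
Exception (c) is satisfied on its face — a current Annual Registration is held; the lot has no other accessory structure. But: (f) is engaged — the baseline figure is 928, meeting the 807 threshold. (g) applies (a current Provisional Approval is held), but yields to (h): (h) operates against (g): a current Category C Registration is held. (i) applies (a home-based business operates on the lot), but is displaced by (j): (j) operates against (i): the reference index is 119, under the 124 limit. (k) is not engaged (the General Declaration is not current), so (j) stands. Exception (c) does not apply.
Exception (d): the reportable unit count is 53, below the 55 limit; the structure's footprint is 165 sq ft, under the 195 sq ft limit — every condition holds. But: (l) is triggered — the qualifying period is 100 days, below the 110 days limit. (d) is therefore removed.
Exception (e): a current Annual Declaration is held; the setback is at least 3 m on every side; aggregate throughput is 7,560 units, meeting the 6,990 units threshold — every condition holds. But applying paragraphs (m)–(n): (m) is triggered — a current Category 6 Approval is held. (n), which would lift (m), is inapplicable — the lot is not in a historic district. Exception (e) does not apply.
No exception is made out. Lars falls within the general rule.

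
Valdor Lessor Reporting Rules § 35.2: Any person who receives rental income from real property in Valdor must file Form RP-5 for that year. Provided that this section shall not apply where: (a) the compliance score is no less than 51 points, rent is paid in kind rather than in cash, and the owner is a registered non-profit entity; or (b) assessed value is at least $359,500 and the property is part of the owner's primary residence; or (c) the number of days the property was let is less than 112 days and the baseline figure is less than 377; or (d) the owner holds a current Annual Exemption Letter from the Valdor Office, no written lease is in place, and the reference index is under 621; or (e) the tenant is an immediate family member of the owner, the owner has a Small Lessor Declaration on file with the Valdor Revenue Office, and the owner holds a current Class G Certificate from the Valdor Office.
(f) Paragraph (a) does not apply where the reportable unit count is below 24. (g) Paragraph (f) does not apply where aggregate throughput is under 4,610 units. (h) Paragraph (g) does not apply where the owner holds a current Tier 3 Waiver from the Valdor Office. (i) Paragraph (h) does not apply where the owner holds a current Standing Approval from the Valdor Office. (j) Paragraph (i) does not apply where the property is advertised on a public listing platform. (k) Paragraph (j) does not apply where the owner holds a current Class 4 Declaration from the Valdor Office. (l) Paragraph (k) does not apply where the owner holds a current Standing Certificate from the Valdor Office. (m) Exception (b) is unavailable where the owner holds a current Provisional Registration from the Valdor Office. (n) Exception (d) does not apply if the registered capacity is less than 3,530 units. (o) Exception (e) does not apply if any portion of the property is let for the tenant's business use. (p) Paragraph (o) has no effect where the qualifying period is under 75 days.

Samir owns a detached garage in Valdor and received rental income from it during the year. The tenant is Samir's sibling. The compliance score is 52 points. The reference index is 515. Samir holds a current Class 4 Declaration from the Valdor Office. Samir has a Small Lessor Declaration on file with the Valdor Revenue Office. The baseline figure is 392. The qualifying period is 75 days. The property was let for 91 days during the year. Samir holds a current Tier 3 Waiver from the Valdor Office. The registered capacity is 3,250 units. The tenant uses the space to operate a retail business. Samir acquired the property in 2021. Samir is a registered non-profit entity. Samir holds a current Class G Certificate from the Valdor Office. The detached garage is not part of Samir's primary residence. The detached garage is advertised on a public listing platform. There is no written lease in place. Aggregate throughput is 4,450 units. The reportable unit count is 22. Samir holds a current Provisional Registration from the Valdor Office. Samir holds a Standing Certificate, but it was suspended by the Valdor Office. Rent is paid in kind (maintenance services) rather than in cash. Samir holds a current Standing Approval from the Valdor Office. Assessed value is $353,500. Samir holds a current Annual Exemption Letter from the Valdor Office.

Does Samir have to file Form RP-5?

No — exception (a) applies; Samir is not required to file Form RP-5.

Exception (a): the compliance score is 52 points, meeting the 51 points threshold; rent is paid in kind; Samir is a registered non-profit — every condition holds. Under paragraphs (f)–(l): (f) would limit (a) — the reportable unit count is 22, below the 24 limit — but (g) sets (f) aside: (g) is engaged — aggregate throughput is 4,450 units, under the 4,610 units limit. (h) would limit (g) — a current Tier 3 Waiver is held — but (i) sets (h) aside: (i) applies — a current Standing Approval is held. (j) operates (the property is publicly advertised), but is itself disapplied by (k): (k) operates against (j): a current Class 4 Declaration is held. (l), which would lift (k), is not engaged — the Standing Certificate is not current. So (a) applies.
Exception (b) requires that assessed value is at least $359,500; but assessed value is $353,500, short of $359,500, so (b) is unavailable.
Exception (c) fails — the baseline figure is 392, not less than 377.
Exception (d): a current Annual Exemption Letter is held; there is no written lease; the reference index is 515, under the 621 limit — every condition holds. Turning to paragraph (n): (n) operates against (d): the registered capacity is 3,250 units, less than the 3,530 units limit. (d) is therefore removed.
Exception (e)'s conditions are all satisfied: the tenant is an immediate family member; a Small Lessor Declaration is on file; a current Class G Certificate is held. However, paragraphs (o)–(p) must be considered: (o) is triggered — the space is let for business use. (p), which would lift (o), does not operate here — the qualifying period is 75 days, not under 75 days. So (e) is unavailable.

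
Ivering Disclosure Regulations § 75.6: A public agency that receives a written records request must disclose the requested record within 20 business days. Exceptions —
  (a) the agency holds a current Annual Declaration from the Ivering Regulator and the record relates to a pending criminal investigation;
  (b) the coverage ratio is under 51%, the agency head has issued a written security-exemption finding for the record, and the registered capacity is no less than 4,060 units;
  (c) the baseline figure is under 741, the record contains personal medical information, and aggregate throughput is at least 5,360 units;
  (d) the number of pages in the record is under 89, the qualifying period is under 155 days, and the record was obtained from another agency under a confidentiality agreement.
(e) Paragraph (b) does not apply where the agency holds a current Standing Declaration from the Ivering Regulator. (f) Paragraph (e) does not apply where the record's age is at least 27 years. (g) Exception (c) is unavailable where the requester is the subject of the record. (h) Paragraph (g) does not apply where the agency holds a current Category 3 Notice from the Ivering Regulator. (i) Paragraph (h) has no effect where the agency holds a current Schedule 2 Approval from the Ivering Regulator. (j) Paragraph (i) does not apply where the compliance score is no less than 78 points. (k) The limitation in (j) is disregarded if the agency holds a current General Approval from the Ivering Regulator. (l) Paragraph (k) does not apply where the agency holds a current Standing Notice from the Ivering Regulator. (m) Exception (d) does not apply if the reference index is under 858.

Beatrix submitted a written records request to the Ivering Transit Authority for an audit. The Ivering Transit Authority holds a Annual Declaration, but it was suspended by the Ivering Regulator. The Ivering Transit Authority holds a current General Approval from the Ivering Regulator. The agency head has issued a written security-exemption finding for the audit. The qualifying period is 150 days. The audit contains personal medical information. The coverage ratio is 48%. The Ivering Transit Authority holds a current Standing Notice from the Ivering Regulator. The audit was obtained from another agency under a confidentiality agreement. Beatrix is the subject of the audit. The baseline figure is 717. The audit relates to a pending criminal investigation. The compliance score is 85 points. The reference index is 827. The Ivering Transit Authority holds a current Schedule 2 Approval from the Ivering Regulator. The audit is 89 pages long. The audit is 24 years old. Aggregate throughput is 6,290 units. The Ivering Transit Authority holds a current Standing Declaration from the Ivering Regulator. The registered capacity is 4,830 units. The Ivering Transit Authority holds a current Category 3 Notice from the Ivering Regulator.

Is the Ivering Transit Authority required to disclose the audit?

No — exception (c) applies; the Ivering Transit Authority is not required to disclose the audit.

Exception (a) requires that the agency holds a current Annual Declaration from the Ivering Regulator; but no current Annual Declaration is held, so (a) is unavailable.
Exception (b) is satisfied on its face — the coverage ratio is 48%, under the 51% limit; a written security-exemption finding has been issued; the registered capacity is 4,830 units, meeting the 4,060 units threshold. However, paragraphs (e)–(f) must be considered: (e) is triggered — a current Standing Declaration is held. (f), which would lift (e), is not triggered — the record's age is 24 years, short of 27 years. So (b) is unavailable.
All of (c)'s requirements are met (the baseline figure is 717, under the 741 limit; the audit contains personal medical information; aggregate throughput is 6,290 units, meeting the 5,360 units threshold). Under paragraphs (g)–(l): (g) is engaged (Beatrix is the subject of the audit), but yields to (h): (h) operates — a current Category 3 Notice is held. (i) would limit (h) — a current Schedule 2 Approval is held — but (j) sets (i) aside: (j) is engaged — the compliance score is 85 points, meeting the 78 points threshold. (k) is triggered (a current General Approval is held), but is displaced by (l): (l) is engaged — a current Standing Notice is held. Exception (c) stands.
Exception (d) requires that the number of pages in the record is under 89; but the number of pages in the record is 89, not under 89, so (d) is unavailable.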